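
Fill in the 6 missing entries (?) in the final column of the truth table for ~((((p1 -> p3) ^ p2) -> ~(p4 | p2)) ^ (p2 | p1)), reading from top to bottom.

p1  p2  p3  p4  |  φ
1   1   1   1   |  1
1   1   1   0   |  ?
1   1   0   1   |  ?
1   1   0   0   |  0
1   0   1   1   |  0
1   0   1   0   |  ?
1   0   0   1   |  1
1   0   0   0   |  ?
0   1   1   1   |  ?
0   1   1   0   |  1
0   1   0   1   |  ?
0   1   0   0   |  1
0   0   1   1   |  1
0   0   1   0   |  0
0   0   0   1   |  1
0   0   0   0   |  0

1, 0, 1, 1, 1, 1

Row p1=1, p2=1, p3=1, p4=0: (((p1 -> p3) ^ p2) -> ~(p4 | p2)) = 1, (p2 | p1) = 1, ((((p1 -> p3) ^ p2) -> ~(p4 | p2)) ^ (p2 | p1)) = 0, so the formula = 1.
Row p1=1, p2=1, p3=0, p4=1: (((p1 -> p3) ^ p2) -> ~(p4 | p2)) = 0, (p2 | p1) = 1, ((((p1 -> p3) ^ p2) -> ~(p4 | p2)) ^ (p2 | p1)) = 1, so the formula = 0.
Row p1=1, p2=0, p3=1, p4=0: (((p1 -> p3) ^ p2) -> ~(p4 | p2)) = 1, (p2 | p1) = 1, ((((p1 -> p3) ^ p2) -> ~(p4 | p2)) ^ (p2 | p1)) = 0, so the formula = 1.
Row p1=1, p2=0, p3=0, p4=0: (((p1 -> p3) ^ p2) -> ~(p4 | p2)) = 1, (p2 | p1) = 1, ((((p1 -> p3) ^ p2) -> ~(p4 | p2)) ^ (p2 | p1)) = 0, so the formula = 1.
Row p1=0, p2=1, p3=1, p4=1: (((p1 -> p3) ^ p2) -> ~(p4 | p2)) = 1, (p2 | p1) = 1, ((((p1 -> p3) ^ p2) -> ~(p4 | p2)) ^ (p2 | p1)) = 0, so the formula = 1.
Row p1=0, p2=1, p3=0, p4=1: (((p1 -> p3) ^ p2) -> ~(p4 | p2)) = 1, (p2 | p1) = 1, ((((p1 -> p3) ^ p2) -> ~(p4 | p2)) ^ (p2 | p1)) = 0, so the formula = 1.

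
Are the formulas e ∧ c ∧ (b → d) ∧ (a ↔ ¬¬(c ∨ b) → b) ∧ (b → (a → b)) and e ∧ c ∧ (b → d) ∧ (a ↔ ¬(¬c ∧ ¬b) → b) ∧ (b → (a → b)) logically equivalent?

a | b | c | d | e || φ | ψ
T | T | T | T | T || T | T
T | T | T | T | F || F | F
T | T | T | F | T || F | F
T | T | T | F | F || F | F
T | T | F | T | T || F | F
T | T | F | T | F || F | F
T | T | F | F | T || F | F
T | T | F | F | F || F | F
T | F | T | T | T || F | F
T | F | T | T | F || F | F
T | F | T | F | T || F | F
T | F | T | F | F || F | F
T | F | F | T | T || F | F
T | F | F | T | F || F | F
T | F | F | F | T || F | F
T | F | F | F | F || F | F
F | T | T | T | T || F | F
F | T | T | T | F || F | F
F | T | T | F | T || F | F
F | T | T | F | F || F | F
F | T | F | T | T || F | F
F | T | F | T | F || F | F
F | T | F | F | T || F | F
F | T | F | F | F || F | F
F | F | T | T | T || T | T
F | F | T | T | F || F | F
F | F | T | F | T || T | T
F | F | T | F | F || F | F
F | F | F | T | T || F | F
F | F | F | T | F || F | F
F | F | F | F | T || F | F
F | F | F | F | F || F | F
The columns for φ and ψ agree on every row, so they are logically equivalent.

equivalent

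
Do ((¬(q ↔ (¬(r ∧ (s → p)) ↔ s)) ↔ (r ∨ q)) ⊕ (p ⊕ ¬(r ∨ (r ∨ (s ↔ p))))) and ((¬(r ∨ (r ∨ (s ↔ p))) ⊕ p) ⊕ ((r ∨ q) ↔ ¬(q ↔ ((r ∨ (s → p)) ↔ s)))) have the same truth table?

not equivalent

p  q  r  s  |  φ  ψ
T  T  T  T  |  F  T
T  T  T  F  |  T  F
T  T  F  T  |  T  T
T  T  F  F  |  T  T
T  F  T  T  |  T  F
T  F  T  F  |  F  T
T  F  F  T  |  T  T
T  F  F  F  |  T  T
F  T  T  T  |  F  F
F  T  T  F  |  F  T
F  T  F  T  |  T  F
F  T  F  F  |  T  T
F  F  T  T  |  T  T
F  F  T  F  |  T  F
F  F  F  T  |  T  F
F  F  F  F  |  T  T
The columns differ at p=T, q=T, r=T, s=T (φ=F, ψ=T), so they are not equivalent.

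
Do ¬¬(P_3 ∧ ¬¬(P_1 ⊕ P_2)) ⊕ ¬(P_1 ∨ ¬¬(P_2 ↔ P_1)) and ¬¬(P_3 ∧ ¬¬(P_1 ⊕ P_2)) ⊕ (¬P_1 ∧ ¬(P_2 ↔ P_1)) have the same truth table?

equivalent

P_1 | P_2 | P_3 | φ | ψ
--- | --- | --- | - | -
 F  |  F  |  F  | F | F
 F  |  F  |  T  | F | F
 F  |  T  |  F  | T | T
 F  |  T  |  T  | F | F
 T  |  F  |  F  | F | F
 T  |  F  |  T  | T | T
 T  |  T  |  F  | F | F
 T  |  T  |  T  | F | F
The columns for φ and ψ agree on every row, so they are logically equivalent.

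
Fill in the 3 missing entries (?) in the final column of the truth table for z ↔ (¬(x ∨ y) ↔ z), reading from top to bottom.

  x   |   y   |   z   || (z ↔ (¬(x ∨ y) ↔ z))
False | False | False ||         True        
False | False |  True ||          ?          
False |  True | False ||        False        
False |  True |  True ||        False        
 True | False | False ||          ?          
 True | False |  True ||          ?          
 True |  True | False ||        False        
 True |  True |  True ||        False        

True, False, False

Row x=False, y=False, z=True: (¬(x ∨ y) ↔ z) = True, so (z ↔ (¬(x ∨ y) ↔ z)) = True.
Row x=True, y=False, z=False: (¬(x ∨ y) ↔ z) = True, so (z ↔ (¬(x ∨ y) ↔ z)) = False.
Row x=True, y=False, z=True: (¬(x ∨ y) ↔ z) = False, so (z ↔ (¬(x ∨ y) ↔ z)) = False.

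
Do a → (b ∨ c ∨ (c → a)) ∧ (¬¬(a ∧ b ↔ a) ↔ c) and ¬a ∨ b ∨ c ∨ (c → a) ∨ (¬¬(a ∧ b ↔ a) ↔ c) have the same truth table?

a  b  c  |  φ  ψ
F  F  F  |  T  T
F  F  T  |  T  T
F  T  F  |  T  T
F  T  T  |  T  T
T  F  F  |  T  T
T  F  T  |  F  T
T  T  F  |  F  T
T  T  T  |  T  T
The columns differ at a=T, b=F, c=T (φ=F, ψ=T), so they are not equivalent.

not equivalent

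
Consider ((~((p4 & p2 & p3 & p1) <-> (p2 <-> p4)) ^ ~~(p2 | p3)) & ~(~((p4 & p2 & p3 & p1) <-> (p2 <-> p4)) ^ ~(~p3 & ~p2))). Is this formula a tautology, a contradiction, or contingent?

p1  p2  p3  p4     (p4 & p2 & p3 & p1)  (p2 <-> p4)  (p2 | p3)  ~(p2 | p3)  ~~(p2 | p3)  ~p3  ~p2  (~p3 & ~p2)  ~(~p3 & ~p2)  φ
T   T   T   T               T                T           T          F            T        F    F        F            T        F
T   T   T   F               F                F           T          F            T        F    F        F            T        F
T   T   F   T               F                T           T          F            T        T    F        F            T        F
T   T   F   F               F                F           T          F            T        T    F        F            T        F
T   F   T   T               F                F           T          F            T        F    T        F            T        F
T   F   T   F               F                T           T          F            T        F    T        F            T        F
T   F   F   T               F                F           F          T            F        T    T        T            F        F
T   F   F   F               F                T           F          T            F        T    T        T            F        F
F   T   T   T               F                T           T          F            T        F    F        F            T        F
F   T   T   F               F                F           T          F            T        F    F        F            T        F
F   T   F   T               F                T           T          F            T        T    F        F            T        F
F   T   F   F               F                F           T          F            T        T    F        F            T        F
F   F   T   T               F                F           T          F            T        F    T        F            T        F
F   F   T   F               F                T           T          F            T        F    T        F            T        F
F   F   F   T               F                F           F          T            F        T    T        T            F        F
F   F   F   F               F                T           F          T            F        T    T        T            F        F
Every row is F, so the formula is a contradiction.

contradiction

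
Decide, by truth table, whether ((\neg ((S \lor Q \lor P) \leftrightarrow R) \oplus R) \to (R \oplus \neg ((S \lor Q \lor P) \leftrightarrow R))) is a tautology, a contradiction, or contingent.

P | Q | R | S || φ
F | F | F | F || T
F | F | F | T || T
F | F | T | F || T
F | F | T | T || T
F | T | F | F || T
F | T | F | T || T
F | T | T | F || T
F | T | T | T || T
T | F | F | F || T
T | F | F | T || T
T | F | T | F || T
T | F | T | T || T
T | T | F | F || T
T | T | F | T || T
T | T | T | F || T
T | T | T | T || T
Every row is T, so the formula is a tautology.

tautology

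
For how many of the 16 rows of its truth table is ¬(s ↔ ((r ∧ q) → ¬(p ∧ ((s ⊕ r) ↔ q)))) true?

7

p | q | r | s | (r ∧ q) | (s ⊕ r) | ((s ⊕ r) ↔ q) | (p ∧ ((s ⊕ r) ↔ q)) | ¬(p ∧ ((s ⊕ r) ↔ q)) | φ
- | - | - | - | ------- | ------- | ------------- | ------------------- | -------------------- | -
T | T | T | T |    T    |    F    |       F       |          F          |          T           | F
T | T | T | F |    T    |    T    |       T       |          T          |          F           | F
T | T | F | T |    F    |    T    |       T       |          T          |          F           | F
T | T | F | F |    F    |    F    |       F       |          F          |          T           | T
T | F | T | T |    F    |    F    |       T       |          T          |          F           | F
T | F | T | F |    F    |    T    |       F       |          F          |          T           | T
T | F | F | T |    F    |    T    |       F       |          F          |          T           | F
T | F | F | F |    F    |    F    |       T       |          T          |          F           | T
F | T | T | T |    T    |    F    |       F       |          F          |          T           | F
F | T | T | F |    T    |    T    |       T       |          F          |          T           | T
F | T | F | T |    F    |    T    |       T       |          F          |          T           | F
F | T | F | F |    F    |    F    |       F       |          F          |          T           | T
F | F | T | T |    F    |    F    |       T       |          F          |          T           | F
F | F | T | F |    F    |    T    |       F       |          F          |          T           | T
F | F | F | T |    F    |    T    |       F       |          F          |          T           | F
F | F | F | F |    F    |    F    |       T       |          F          |          T           | T
The formula is true on 7 of the 16 rows.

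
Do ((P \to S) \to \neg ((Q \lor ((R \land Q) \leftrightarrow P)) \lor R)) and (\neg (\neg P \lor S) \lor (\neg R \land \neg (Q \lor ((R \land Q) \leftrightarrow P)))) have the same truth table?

P  Q  R  S  |  φ  ψ
T  T  T  T  |  F  F
T  T  T  F  |  T  T
T  T  F  T  |  F  F
T  T  F  F  |  T  T
T  F  T  T  |  F  F
T  F  T  F  |  T  T
T  F  F  T  |  T  T
T  F  F  F  |  T  T
F  T  T  T  |  F  F
F  T  T  F  |  F  F
F  T  F  T  |  F  F
F  T  F  F  |  F  F
F  F  T  T  |  F  F
F  F  T  F  |  F  F
F  F  F  T  |  F  F
F  F  F  F  |  F  F
The columns for φ and ψ agree on every row, so they are logically equivalent.

equivalent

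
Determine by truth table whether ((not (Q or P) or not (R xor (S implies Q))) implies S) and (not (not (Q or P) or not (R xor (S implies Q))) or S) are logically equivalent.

equivalent

  P      Q      R      S    |    φ      ψ  
False  False  False  False  |  False  False
False  False  False   True  |   True   True
False  False   True  False  |  False  False
False  False   True   True  |   True   True
False   True  False  False  |   True   True
False   True  False   True  |   True   True
False   True   True  False  |  False  False
False   True   True   True  |   True   True
 True  False  False  False  |   True   True
 True  False  False   True  |   True   True
 True  False   True  False  |  False  False
 True  False   True   True  |   True   True
 True   True  False  False  |   True   True
 True   True  False   True  |   True   True
 True   True   True  False  |  False  False
 True   True   True   True  |   True   True
The columns for φ and ψ agree on every row, so they are logically equivalent.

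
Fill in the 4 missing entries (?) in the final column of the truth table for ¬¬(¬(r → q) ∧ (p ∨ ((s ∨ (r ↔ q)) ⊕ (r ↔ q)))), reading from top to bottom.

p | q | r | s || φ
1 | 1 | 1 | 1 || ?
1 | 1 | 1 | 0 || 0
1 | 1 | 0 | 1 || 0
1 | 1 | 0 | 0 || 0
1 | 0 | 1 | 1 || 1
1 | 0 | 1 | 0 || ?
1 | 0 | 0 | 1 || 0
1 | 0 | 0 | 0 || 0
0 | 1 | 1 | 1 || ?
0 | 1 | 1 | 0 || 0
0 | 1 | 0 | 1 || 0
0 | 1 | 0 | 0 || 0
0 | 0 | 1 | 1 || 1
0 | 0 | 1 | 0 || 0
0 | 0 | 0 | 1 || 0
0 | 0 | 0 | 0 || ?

0, 1, 0, 0

Row p=1, q=1, r=1, s=1: (¬(r → q) ∧ (p ∨ ((s ∨ (r ↔ q)) ⊕ (r ↔ q)))) = 0, ¬(¬(r → q) ∧ (p ∨ ((s ∨ (r ↔ q)) ⊕ (r ↔ q)))) = 1, so the formula = 0.
Row p=1, q=0, r=1, s=0: (¬(r → q) ∧ (p ∨ ((s ∨ (r ↔ q)) ⊕ (r ↔ q)))) = 1, ¬(¬(r → q) ∧ (p ∨ ((s ∨ (r ↔ q)) ⊕ (r ↔ q)))) = 0, so the formula = 1.
Row p=0, q=1, r=1, s=1: (¬(r → q) ∧ (p ∨ ((s ∨ (r ↔ q)) ⊕ (r ↔ q)))) = 0, ¬(¬(r → q) ∧ (p ∨ ((s ∨ (r ↔ q)) ⊕ (r ↔ q)))) = 1, so the formula = 0.
Row p=0, q=0, r=0, s=0: (¬(r → q) ∧ (p ∨ ((s ∨ (r ↔ q)) ⊕ (r ↔ q)))) = 0, ¬(¬(r → q) ∧ (p ∨ ((s ∨ (r ↔ q)) ⊕ (r ↔ q)))) = 1, so the formula = 0.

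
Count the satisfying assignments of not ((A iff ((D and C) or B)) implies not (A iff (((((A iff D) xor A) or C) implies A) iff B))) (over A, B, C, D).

A  B  C  D  |  φ
F  F  F  F  |  F
F  F  F  T  |  T
F  F  T  F  |  F
F  F  T  T  |  F
F  T  F  F  |  F
F  T  F  T  |  F
F  T  T  F  |  F
F  T  T  T  |  F
T  F  F  F  |  F
T  F  F  T  |  F
T  F  T  F  |  F
T  F  T  T  |  F
T  T  F  F  |  T
T  T  F  T  |  T
T  T  T  F  |  T
T  T  T  T  |  T
The formula is true on 5 of the 16 rows.

5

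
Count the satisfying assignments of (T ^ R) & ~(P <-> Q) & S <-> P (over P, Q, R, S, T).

P | Q | R | S | T || (((T ^ R) & ~(P <-> Q) & S) <-> P)
F | F | F | F | F ||                 T                 
F | F | F | F | T ||                 T                 
F | F | F | T | F ||                 T                 
F | F | F | T | T ||                 T                 
F | F | T | F | F ||                 T                 
F | F | T | F | T ||                 T                 
F | F | T | T | F ||                 T                 
F | F | T | T | T ||                 T                 
F | T | F | F | F ||                 T                 
F | T | F | F | T ||                 T                 
F | T | F | T | F ||                 T                 
F | T | F | T | T ||                 F                 
F | T | T | F | F ||                 T                 
F | T | T | F | T ||                 T                 
F | T | T | T | F ||                 F                 
F | T | T | T | T ||                 T                 
T | F | F | F | F ||                 F                 
T | F | F | F | T ||                 F                 
T | F | F | T | F ||                 F                 
T | F | F | T | T ||                 T                 
T | F | T | F | F ||                 F                 
T | F | T | F | T ||                 F                 
T | F | T | T | F ||                 T                 
T | F | T | T | T ||                 F                 
T | T | F | F | F ||                 F                 
T | T | F | F | T ||                 F                 
T | T | F | T | F ||                 F                 
T | T | F | T | T ||                 F                 
T | T | T | F | F ||                 F                 
T | T | T | F | T ||                 F                 
T | T | T | T | F ||                 F                 
T | T | T | T | T ||                 F                 
The formula is true on 16 of the 32 rows.

16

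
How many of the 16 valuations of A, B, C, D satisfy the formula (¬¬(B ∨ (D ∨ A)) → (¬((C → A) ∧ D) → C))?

A  B  C  D  |  φ
T  T  T  T  |  T
T  T  T  F  |  T
T  T  F  T  |  T
T  T  F  F  |  F
T  F  T  T  |  T
T  F  T  F  |  T
T  F  F  T  |  T
T  F  F  F  |  F
F  T  T  T  |  T
F  T  T  F  |  T
F  T  F  T  |  T
F  T  F  F  |  F
F  F  T  T  |  T
F  F  T  F  |  T
F  F  F  T  |  T
F  F  F  F  |  T
The formula is true on 13 of the 16 rows.

13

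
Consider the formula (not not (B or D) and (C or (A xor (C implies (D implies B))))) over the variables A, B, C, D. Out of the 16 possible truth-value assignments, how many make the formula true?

9

A  B  C  D  |  (B or D)  not (B or D)  not not (B or D)  (D implies B)  (C implies (D implies B))  φ
T  T  T  T  |     T           F               T                T                    T              T
T  T  T  F  |     T           F               T                T                    T              T
T  T  F  T  |     T           F               T                T                    T              F
T  T  F  F  |     T           F               T                T                    T              F
T  F  T  T  |     T           F               T                F                    F              T
T  F  T  F  |     F           T               F                T                    T              F
T  F  F  T  |     T           F               T                F                    T              F
T  F  F  F  |     F           T               F                T                    T              F
F  T  T  T  |     T           F               T                T                    T              T
F  T  T  F  |     T           F               T                T                    T              T
F  T  F  T  |     T           F               T                T                    T              T
F  T  F  F  |     T           F               T                T                    T              T
F  F  T  T  |     T           F               T                F                    F              T
F  F  T  F  |     F           T               F                T                    T              F
F  F  F  T  |     T           F               T                F                    T              T
F  F  F  F  |     F           T               F                T                    T              F
The formula is true on 9 of the 16 rows.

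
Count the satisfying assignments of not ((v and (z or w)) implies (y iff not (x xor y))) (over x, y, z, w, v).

x | y | z | w | v | φ
- | - | - | - | - | -
0 | 0 | 0 | 0 | 0 | 0
0 | 0 | 0 | 0 | 1 | 0
0 | 0 | 0 | 1 | 0 | 0
0 | 0 | 0 | 1 | 1 | 1
0 | 0 | 1 | 0 | 0 | 0
0 | 0 | 1 | 0 | 1 | 1
0 | 0 | 1 | 1 | 0 | 0
0 | 0 | 1 | 1 | 1 | 1
0 | 1 | 0 | 0 | 0 | 0
0 | 1 | 0 | 0 | 1 | 0
0 | 1 | 0 | 1 | 0 | 0
0 | 1 | 0 | 1 | 1 | 1
0 | 1 | 1 | 0 | 0 | 0
0 | 1 | 1 | 0 | 1 | 1
0 | 1 | 1 | 1 | 0 | 0
0 | 1 | 1 | 1 | 1 | 1
1 | 0 | 0 | 0 | 0 | 0
1 | 0 | 0 | 0 | 1 | 0
1 | 0 | 0 | 1 | 0 | 0
1 | 0 | 0 | 1 | 1 | 0
1 | 0 | 1 | 0 | 0 | 0
1 | 0 | 1 | 0 | 1 | 0
1 | 0 | 1 | 1 | 0 | 0
1 | 0 | 1 | 1 | 1 | 0
1 | 1 | 0 | 0 | 0 | 0
1 | 1 | 0 | 0 | 1 | 0
1 | 1 | 0 | 1 | 0 | 0
1 | 1 | 0 | 1 | 1 | 0
1 | 1 | 1 | 0 | 0 | 0
1 | 1 | 1 | 0 | 1 | 0
1 | 1 | 1 | 1 | 0 | 0
1 | 1 | 1 | 1 | 1 | 0
The formula is true on 6 of the 32 rows.

6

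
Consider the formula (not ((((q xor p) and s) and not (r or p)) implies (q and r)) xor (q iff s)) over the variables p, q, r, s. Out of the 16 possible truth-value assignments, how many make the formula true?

p  q  r  s  |  φ
F  F  F  F  |  T
F  F  F  T  |  F
F  F  T  F  |  T
F  F  T  T  |  F
F  T  F  F  |  F
F  T  F  T  |  F
F  T  T  F  |  F
F  T  T  T  |  T
T  F  F  F  |  T
T  F  F  T  |  F
T  F  T  F  |  T
T  F  T  T  |  F
T  T  F  F  |  F
T  T  F  T  |  T
T  T  T  F  |  F
T  T  T  T  |  T
The formula is true on 7 of the 16 rows.

7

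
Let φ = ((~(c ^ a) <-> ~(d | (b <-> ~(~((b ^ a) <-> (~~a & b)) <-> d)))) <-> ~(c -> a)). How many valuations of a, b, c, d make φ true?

12

a | b | c | d || (c ^ a) | ~(c ^ a) | (b ^ a) | ~a | ~~a | (~~a & b) | ((b ^ a) <-> (~~a & b)) | ~((b ^ a) <-> (~~a & b)) | (c -> a) | ~(c -> a) | φ
1 | 1 | 1 | 1 ||    0    |    1     |    0    | 0  |  1  |     1     |            0            |            1             |    1     |     0     | 1
1 | 1 | 1 | 0 ||    0    |    1     |    0    | 0  |  1  |     1     |            0            |            1             |    1     |     0     | 1
1 | 1 | 0 | 1 ||    1    |    0     |    0    | 0  |  1  |     1     |            0            |            1             |    1     |     0     | 0
1 | 1 | 0 | 0 ||    1    |    0     |    0    | 0  |  1  |     1     |            0            |            1             |    1     |     0     | 0
1 | 0 | 1 | 1 ||    0    |    1     |    1    | 0  |  1  |     0     |            0            |            1             |    1     |     0     | 1
1 | 0 | 1 | 0 ||    0    |    1     |    1    | 0  |  1  |     0     |            0            |            1             |    1     |     0     | 0
1 | 0 | 0 | 1 ||    1    |    0     |    1    | 0  |  1  |     0     |            0            |            1             |    1     |     0     | 0
1 | 0 | 0 | 0 ||    1    |    0     |    1    | 0  |  1  |     0     |            0            |            1             |    1     |     0     | 1
0 | 1 | 1 | 1 ||    1    |    0     |    1    | 1  |  0  |     0     |            0            |            1             |    0     |     1     | 1
0 | 1 | 1 | 0 ||    1    |    0     |    1    | 1  |  0  |     0     |            0            |            1             |    0     |     1     | 1
0 | 1 | 0 | 1 ||    0    |    1     |    1    | 1  |  0  |     0     |            0            |            1             |    1     |     0     | 1
0 | 1 | 0 | 0 ||    0    |    1     |    1    | 1  |  0  |     0     |            0            |            1             |    1     |     0     | 1
0 | 0 | 1 | 1 ||    1    |    0     |    0    | 1  |  0  |     0     |            1            |            0             |    0     |     1     | 1
0 | 0 | 1 | 0 ||    1    |    0     |    0    | 1  |  0  |     0     |            1            |            0             |    0     |     1     | 1
0 | 0 | 0 | 1 ||    0    |    1     |    0    | 1  |  0  |     0     |            1            |            0             |    1     |     0     | 1
0 | 0 | 0 | 0 ||    0    |    1     |    0    | 1  |  0  |     0     |            1            |            0             |    1     |     0     | 1
The formula is true on 12 of the 16 rows.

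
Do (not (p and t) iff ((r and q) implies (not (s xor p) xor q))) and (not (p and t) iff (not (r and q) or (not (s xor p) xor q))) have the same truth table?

equivalent

p | q | r | s | t | φ | ψ
- | - | - | - | - | - | -
T | T | T | T | T | T | T
T | T | T | T | F | F | F
T | T | T | F | T | F | F
T | T | T | F | F | T | T
T | T | F | T | T | F | F
T | T | F | T | F | T | T
T | T | F | F | T | F | F
T | T | F | F | F | T | T
T | F | T | T | T | F | F
T | F | T | T | F | T | T
T | F | T | F | T | F | F
T | F | T | F | F | T | T
T | F | F | T | T | F | F
T | F | F | T | F | T | T
T | F | F | F | T | F | F
T | F | F | F | F | T | T
F | T | T | T | T | T | T
F | T | T | T | F | T | T
F | T | T | F | T | F | F
F | T | T | F | F | F | F
F | T | F | T | T | T | T
F | T | F | T | F | T | T
F | T | F | F | T | T | T
F | T | F | F | F | T | T
F | F | T | T | T | T | T
F | F | T | T | F | T | T
F | F | T | F | T | T | T
F | F | T | F | F | T | T
F | F | F | T | T | T | T
F | F | F | T | F | T | T
F | F | F | F | T | T | T
F | F | F | F | F | T | T
The columns for φ and ψ agree on every row, so they are logically equivalent.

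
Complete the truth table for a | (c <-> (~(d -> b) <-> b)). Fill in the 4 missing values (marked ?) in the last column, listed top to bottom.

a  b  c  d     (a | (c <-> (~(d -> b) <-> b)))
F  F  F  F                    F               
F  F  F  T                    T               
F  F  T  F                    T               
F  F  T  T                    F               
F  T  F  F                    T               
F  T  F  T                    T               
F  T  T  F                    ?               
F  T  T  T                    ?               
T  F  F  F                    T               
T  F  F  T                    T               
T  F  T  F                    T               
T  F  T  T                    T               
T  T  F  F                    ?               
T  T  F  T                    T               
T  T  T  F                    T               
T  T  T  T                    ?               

Row a=F, b=T, c=T, d=F: (c <-> (~(d -> b) <-> b)) = F, so (a | (c <-> (~(d -> b) <-> b))) = F.
Row a=F, b=T, c=T, d=T: (c <-> (~(d -> b) <-> b)) = F, so (a | (c <-> (~(d -> b) <-> b))) = F.
Row a=T, b=T, c=F, d=F: (c <-> (~(d -> b) <-> b)) = T, so (a | (c <-> (~(d -> b) <-> b))) = T.
Row a=T, b=T, c=T, d=T: (c <-> (~(d -> b) <-> b)) = F, so (a | (c <-> (~(d -> b) <-> b))) = T.

F, F, T, T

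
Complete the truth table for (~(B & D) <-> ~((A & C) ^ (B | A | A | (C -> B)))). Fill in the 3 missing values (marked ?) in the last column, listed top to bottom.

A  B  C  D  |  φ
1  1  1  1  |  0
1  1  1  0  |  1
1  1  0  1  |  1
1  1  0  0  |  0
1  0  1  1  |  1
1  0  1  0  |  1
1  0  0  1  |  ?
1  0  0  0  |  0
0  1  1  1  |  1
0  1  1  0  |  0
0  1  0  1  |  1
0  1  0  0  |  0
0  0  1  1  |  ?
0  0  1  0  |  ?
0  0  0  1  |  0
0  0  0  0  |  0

0, 1, 1

Row A=1, B=0, C=0, D=1: ~(B & D) = 1, ~((A & C) ^ (B | A | A | (C -> B))) = 0, so the formula = 0.
Row A=0, B=0, C=1, D=1: ~(B & D) = 1, ~((A & C) ^ (B | A | A | (C -> B))) = 1, so the formula = 1.
Row A=0, B=0, C=1, D=0: ~(B & D) = 1, ~((A & C) ^ (B | A | A | (C -> B))) = 1, so the formula = 1.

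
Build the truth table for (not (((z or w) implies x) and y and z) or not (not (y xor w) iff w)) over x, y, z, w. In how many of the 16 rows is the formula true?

14

  x   |   y   |   z   |   w   | (z or w) | ((z or w) implies x) | (y xor w) | not (y xor w) | (not (y xor w) iff w) | not (not (y xor w) iff w) |   φ  
----- | ----- | ----- | ----- | -------- | -------------------- | --------- | ------------- | --------------------- | ------------------------- | -----
 True |  True |  True |  True |   True   |         True         |   False   |      True     |          True         |           False           | False
 True |  True |  True | False |   True   |         True         |    True   |     False     |          True         |           False           | False
 True |  True | False |  True |   True   |         True         |   False   |      True     |          True         |           False           |  True
 True |  True | False | False |  False   |         True         |    True   |     False     |          True         |           False           |  True
 True | False |  True |  True |   True   |         True         |    True   |     False     |         False         |            True           |  True
 True | False |  True | False |   True   |         True         |   False   |      True     |         False         |            True           |  True
 True | False | False |  True |   True   |         True         |    True   |     False     |         False         |            True           |  True
 True | False | False | False |  False   |         True         |   False   |      True     |         False         |            True           |  True
False |  True |  True |  True |   True   |        False         |   False   |      True     |          True         |           False           |  True
False |  True |  True | False |   True   |        False         |    True   |     False     |          True         |           False           |  True
False |  True | False |  True |   True   |        False         |   False   |      True     |          True         |           False           |  True
False |  True | False | False |  False   |         True         |    True   |     False     |          True         |           False           |  True
False | False |  True |  True |   True   |        False         |    True   |     False     |         False         |            True           |  True
False | False |  True | False |   True   |        False         |   False   |      True     |         False         |            True           |  True
False | False | False |  True |   True   |        False         |    True   |     False     |         False         |            True           |  True
False | False | False | False |  False   |         True         |   False   |      True     |         False         |            True           |  True
The formula is true on 14 of the 16 rows.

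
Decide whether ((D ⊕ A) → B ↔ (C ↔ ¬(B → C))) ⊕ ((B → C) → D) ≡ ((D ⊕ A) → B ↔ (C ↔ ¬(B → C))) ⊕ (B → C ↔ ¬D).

not equivalent

  A      B      C      D    |    φ      ψ  
False  False  False  False  |   True  False
False  False  False   True  |   True  False
False  False   True  False  |  False   True
False  False   True   True  |  False   True
False   True  False  False  |   True  False
False   True  False   True  |   True   True
False   True   True  False  |  False   True
False   True   True   True  |   True  False
 True  False  False  False  |  False   True
 True  False  False   True  |  False   True
 True  False   True  False  |   True  False
 True  False   True   True  |   True  False
 True   True  False  False  |   True  False
 True   True  False   True  |   True   True
 True   True   True  False  |  False   True
 True   True   True   True  |   True  False
The columns differ at A=False, B=False, C=False, D=False (φ=True, ψ=False), so they are not equivalent.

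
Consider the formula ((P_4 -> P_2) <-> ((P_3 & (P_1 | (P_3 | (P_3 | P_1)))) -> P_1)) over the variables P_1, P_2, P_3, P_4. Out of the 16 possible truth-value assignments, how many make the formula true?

 P_1    P_2    P_3    P_4      (P_4 -> P_2)  (P_3 | P_1)  (P_3 | (P_3 | P_1))  (P_1 | (P_3 | (P_3 | P_1)))    φ  
 True   True   True   True         True          True             True                     True              True
 True   True   True  False         True          True             True                     True              True
 True   True  False   True         True          True             True                     True              True
 True   True  False  False         True          True             True                     True              True
 True  False   True   True        False          True             True                     True             False
 True  False   True  False         True          True             True                     True              True
 True  False  False   True        False          True             True                     True             False
 True  False  False  False         True          True             True                     True              True
False   True   True   True         True          True             True                     True             False
False   True   True  False         True          True             True                     True             False
False   True  False   True         True         False            False                    False              True
False   True  False  False         True         False            False                    False              True
False  False   True   True        False          True             True                     True              True
False  False   True  False         True          True             True                     True             False
False  False  False   True        False         False            False                    False             False
False  False  False  False         True         False            False                    False              True
The formula is true on 10 of the 16 rows.

10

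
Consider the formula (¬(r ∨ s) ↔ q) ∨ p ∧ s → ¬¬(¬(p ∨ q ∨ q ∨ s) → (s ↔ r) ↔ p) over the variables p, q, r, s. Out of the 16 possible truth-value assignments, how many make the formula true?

p | q | r | s || (r ∨ s) | ¬(r ∨ s) | (¬(r ∨ s) ↔ q) | (p ∧ s) | ((¬(r ∨ s) ↔ q) ∨ (p ∧ s)) | (p ∨ q ∨ q ∨ s) | ¬(p ∨ q ∨ q ∨ s) | (s ↔ r) | (¬(p ∨ q ∨ q ∨ s) → (s ↔ r)) | φ
T | T | T | T ||    T    |    F     |       F        |    T    |             T              |        T        |        F         |    T    |              T               | T
T | T | T | F ||    T    |    F     |       F        |    F    |             F              |        T        |        F         |    F    |              T               | T
T | T | F | T ||    T    |    F     |       F        |    T    |             T              |        T        |        F         |    F    |              T               | T
T | T | F | F ||    F    |    T     |       T        |    F    |             T              |        T        |        F         |    T    |              T               | T
T | F | T | T ||    T    |    F     |       T        |    T    |             T              |        T        |        F         |    T    |              T               | T
T | F | T | F ||    T    |    F     |       T        |    F    |             T              |        T        |        F         |    F    |              T               | T
T | F | F | T ||    T    |    F     |       T        |    T    |             T              |        T        |        F         |    F    |              T               | T
T | F | F | F ||    F    |    T     |       F        |    F    |             F              |        T        |        F         |    T    |              T               | T
F | T | T | T ||    T    |    F     |       F        |    F    |             F              |        T        |        F         |    T    |              T               | T
F | T | T | F ||    T    |    F     |       F        |    F    |             F              |        T        |        F         |    F    |              T               | T
F | T | F | T ||    T    |    F     |       F        |    F    |             F              |        T        |        F         |    F    |              T               | T
F | T | F | F ||    F    |    T     |       T        |    F    |             T              |        T        |        F         |    T    |              T               | F
F | F | T | T ||    T    |    F     |       T        |    F    |             T              |        T        |        F         |    T    |              T               | F
F | F | T | F ||    T    |    F     |       T        |    F    |             T              |        F        |        T         |    F    |              F               | T
F | F | F | T ||    T    |    F     |       T        |    F    |             T              |        T        |        F         |    F    |              T               | F
F | F | F | F ||    F    |    T     |       F        |    F    |             F              |        F        |        T         |    T    |              T               | T
The formula is true on 13 of the 16 rows.

13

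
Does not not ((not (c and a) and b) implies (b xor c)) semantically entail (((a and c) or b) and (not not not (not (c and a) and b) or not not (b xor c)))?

no

a  b  c  |  φ  ψ
1  1  1  |  1  1
1  1  0  |  1  1
1  0  1  |  1  1
1  0  0  |  1  0
0  1  1  |  0  0
0  1  0  |  1  1
0  0  1  |  1  0
0  0  0  |  1  0
At a=1, b=0, c=0 we have φ true but ψ false, so φ does not entail ψ.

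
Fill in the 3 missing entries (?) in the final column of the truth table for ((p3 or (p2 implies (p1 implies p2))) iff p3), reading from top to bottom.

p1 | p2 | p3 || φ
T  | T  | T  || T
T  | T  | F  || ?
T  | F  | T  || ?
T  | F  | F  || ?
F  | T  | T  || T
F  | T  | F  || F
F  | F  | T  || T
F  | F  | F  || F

F, T, F

Row p1=T, p2=T, p3=F: (p3 or (p2 implies (p1 implies p2))) = T, so the formula = F.
Row p1=T, p2=F, p3=T: (p3 or (p2 implies (p1 implies p2))) = T, so the formula = T.
Row p1=T, p2=F, p3=F: (p3 or (p2 implies (p1 implies p2))) = T, so the formula = F.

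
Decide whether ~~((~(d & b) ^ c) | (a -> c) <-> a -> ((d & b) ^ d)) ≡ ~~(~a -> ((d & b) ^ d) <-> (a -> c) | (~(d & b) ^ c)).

not equivalent

a | b | c | d | φ | ψ
- | - | - | - | - | -
F | F | F | F | T | F
F | F | F | T | T | T
F | F | T | F | T | F
F | F | T | T | T | T
F | T | F | F | T | F
F | T | F | T | T | F
F | T | T | F | T | F
F | T | T | T | T | F
T | F | F | F | F | T
T | F | F | T | T | T
T | F | T | F | F | T
T | F | T | T | T | T
T | T | F | F | F | T
T | T | F | T | T | F
T | T | T | F | F | T
T | T | T | T | F | T
The columns differ at a=F, b=F, c=F, d=F (φ=T, ψ=F), so they are not equivalent.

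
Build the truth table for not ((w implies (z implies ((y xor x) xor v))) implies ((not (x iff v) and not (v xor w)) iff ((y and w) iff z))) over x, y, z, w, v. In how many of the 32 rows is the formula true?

15

  x   |   y   |   z   |   w   |   v   |   φ  
----- | ----- | ----- | ----- | ----- | -----
False | False | False | False | False |  True
False | False | False | False |  True |  True
False | False | False |  True | False |  True
False | False | False |  True |  True | False
False | False |  True | False | False | False
False | False |  True | False |  True | False
False | False |  True |  True | False | False
False | False |  True |  True |  True |  True
False |  True | False | False | False |  True
False |  True | False | False |  True |  True
False |  True | False |  True | False | False
False |  True | False |  True |  True |  True
False |  True |  True | False | False | False
False |  True |  True | False |  True | False
False |  True |  True |  True | False |  True
False |  True |  True |  True |  True | False
 True | False | False | False | False | False
 True | False | False | False |  True |  True
 True | False | False |  True | False |  True
 True | False | False |  True |  True |  True
 True | False |  True | False | False |  True
 True | False |  True | False |  True | False
 True | False |  True |  True | False | False
 True | False |  True |  True |  True | False
 True |  True | False | False | False | False
 True |  True | False | False |  True |  True
 True |  True | False |  True | False | False
 True |  True | False |  True |  True | False
 True |  True |  True | False | False |  True
 True |  True |  True | False |  True | False
 True |  True |  True |  True | False | False
 True |  True |  True |  True |  True |  True
The formula is true on 15 of the 32 rows.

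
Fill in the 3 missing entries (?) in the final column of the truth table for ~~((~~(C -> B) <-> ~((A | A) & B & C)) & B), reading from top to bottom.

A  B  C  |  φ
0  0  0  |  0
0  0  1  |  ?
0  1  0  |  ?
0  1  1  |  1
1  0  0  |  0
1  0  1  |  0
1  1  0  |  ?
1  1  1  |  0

0, 1, 1

Row A=0, B=0, C=1: ((~~(C -> B) <-> ~((A | A) & B & C)) & B) = 0, ~((~~(C -> B) <-> ~((A | A) & B & C)) & B) = 1, so the formula = 0.
Row A=0, B=1, C=0: ((~~(C -> B) <-> ~((A | A) & B & C)) & B) = 1, ~((~~(C -> B) <-> ~((A | A) & B & C)) & B) = 0, so the formula = 1.
Row A=1, B=1, C=0: ((~~(C -> B) <-> ~((A | A) & B & C)) & B) = 1, ~((~~(C -> B) <-> ~((A | A) & B & C)) & B) = 0, so the formula = 1.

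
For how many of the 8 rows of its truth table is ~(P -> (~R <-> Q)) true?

2

P | Q | R | ~(P -> (~R <-> Q))
- | - | - | ------------------
1 | 1 | 1 |         1         
1 | 1 | 0 |         0         
1 | 0 | 1 |         0         
1 | 0 | 0 |         1         
0 | 1 | 1 |         0         
0 | 1 | 0 |         0         
0 | 0 | 1 |         0         
0 | 0 | 0 |         0         
The formula is true on 2 of the 8 rows.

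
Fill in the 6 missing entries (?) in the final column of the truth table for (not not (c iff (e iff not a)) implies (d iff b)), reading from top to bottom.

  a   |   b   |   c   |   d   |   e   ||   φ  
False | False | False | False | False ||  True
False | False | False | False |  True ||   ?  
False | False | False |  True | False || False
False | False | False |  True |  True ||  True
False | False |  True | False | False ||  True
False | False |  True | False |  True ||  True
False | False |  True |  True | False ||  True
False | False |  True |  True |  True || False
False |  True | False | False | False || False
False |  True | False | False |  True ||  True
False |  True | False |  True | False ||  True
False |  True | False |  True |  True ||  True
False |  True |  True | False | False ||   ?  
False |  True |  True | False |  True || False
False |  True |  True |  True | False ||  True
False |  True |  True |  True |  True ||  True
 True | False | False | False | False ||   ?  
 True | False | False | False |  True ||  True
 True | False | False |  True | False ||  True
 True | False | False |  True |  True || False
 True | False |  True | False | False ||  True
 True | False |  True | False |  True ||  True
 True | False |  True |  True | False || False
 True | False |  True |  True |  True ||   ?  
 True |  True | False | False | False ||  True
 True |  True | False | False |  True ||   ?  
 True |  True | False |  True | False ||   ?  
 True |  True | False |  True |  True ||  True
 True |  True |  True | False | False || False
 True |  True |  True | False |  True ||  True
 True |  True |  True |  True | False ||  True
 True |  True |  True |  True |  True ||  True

Row a=False, b=False, c=False, d=False, e=True: not not (c iff (e iff not a)) = False, (d iff b) = True, so the formula = True.
Row a=False, b=True, c=True, d=False, e=False: not not (c iff (e iff not a)) = False, (d iff b) = False, so the formula = True.
Row a=True, b=False, c=False, d=False, e=False: not not (c iff (e iff not a)) = False, (d iff b) = True, so the formula = True.
Row a=True, b=False, c=True, d=True, e=True: not not (c iff (e iff not a)) = False, (d iff b) = False, so the formula = True.
Row a=True, b=True, c=False, d=False, e=True: not not (c iff (e iff not a)) = True, (d iff b) = False, so the formula = False.
Row a=True, b=True, c=False, d=True, e=False: not not (c iff (e iff not a)) = False, (d iff b) = True, so the formula = True.

True, True, True, True, False, True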